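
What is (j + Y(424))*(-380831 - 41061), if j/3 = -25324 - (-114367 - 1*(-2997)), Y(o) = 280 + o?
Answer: -109203369064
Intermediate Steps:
j = 258138 (j = 3*(-25324 - (-114367 - 1*(-2997))) = 3*(-25324 - (-114367 + 2997)) = 3*(-25324 - 1*(-111370)) = 3*(-25324 + 111370) = 3*86046 = 258138)
(j + Y(424))*(-380831 - 41061) = (258138 + (280 + 424))*(-380831 - 41061) = (258138 + 704)*(-421892) = 258842*(-421892) = -109203369064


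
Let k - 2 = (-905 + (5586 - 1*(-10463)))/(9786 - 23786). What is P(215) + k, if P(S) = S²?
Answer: 80895357/1750 ≈ 46226.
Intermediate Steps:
k = 1607/1750 (k = 2 + (-905 + (5586 - 1*(-10463)))/(9786 - 23786) = 2 + (-905 + (5586 + 10463))/(-14000) = 2 + (-905 + 16049)*(-1/14000) = 2 + 15144*(-1/14000) = 2 - 1893/1750 = 1607/1750 ≈ 0.91829)
P(215) + k = 215² + 1607/1750 = 46225 + 1607/1750 = 80895357/1750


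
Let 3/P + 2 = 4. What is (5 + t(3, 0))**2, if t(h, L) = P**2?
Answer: 841/16 ≈ 52.563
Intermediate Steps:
P = 3/2 (P = 3/(-2 + 4) = 3/2 ≈ 1.5000)
t(h, L) = 9/4 (t(h, L) = (3/2)**2 = 9/4)
(5 + t(3, 0))**2 = (5 + 9/4)**2 = (29/4)**2 = 841/16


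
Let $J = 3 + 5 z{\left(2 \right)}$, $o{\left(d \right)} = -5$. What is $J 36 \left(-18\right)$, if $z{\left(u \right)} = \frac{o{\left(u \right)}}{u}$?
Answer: $6156$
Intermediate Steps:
$z{\left(u \right)} = - \frac{5}{u}$
$J = - \frac{19}{2}$ ($J = 3 + 5 \left(- \frac{5}{2}\right) = 3 - \frac{25}{2} = - \frac{19}{2} \approx -9.5$)
$J 36 \left(-18\right) = \left(- \frac{19}{2}\right) 36 \left(-18\right) = \left(-342\right) \left(-18\right) = 6156$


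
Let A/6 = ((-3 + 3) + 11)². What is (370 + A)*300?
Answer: 328800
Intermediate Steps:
A = 726 (A = 6*((-3 + 3) + 11)² = 6*(0 + 11)² = 6*11² = 6*121 = 726)
(370 + A)*300 = (370 + 726)*300 = 1096*300 = 328800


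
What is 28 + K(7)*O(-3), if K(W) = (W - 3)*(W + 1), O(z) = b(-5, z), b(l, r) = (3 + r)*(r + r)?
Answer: 28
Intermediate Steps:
b(l, r) = 2*r*(3 + r) (b(l, r) = (3 + r)*(2*r) = 2*r*(3 + r))
O(z) = 2*z*(3 + z)
K(W) = (1 + W)*(-3 + W) (K(W) = (-3 + W)*(1 + W) = (1 + W)*(-3 + W))
28 + K(7)*O(-3) = 28 + (-3 + 7² - 2*7)*(2*(-3)*(3 - 3)) = 28 + (-3 + 49 - 14)*(2*(-3)*0) = 28 + 32*0 = 28 + 0 = 28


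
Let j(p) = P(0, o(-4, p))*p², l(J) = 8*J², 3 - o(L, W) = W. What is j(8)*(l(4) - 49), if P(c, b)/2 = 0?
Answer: 0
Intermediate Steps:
o(L, W) = 3 - W
P(c, b) = 0 (P(c, b) = 2*0 = 0)
j(p) = 0 (j(p) = 0*p² = 0)
j(8)*(l(4) - 49) = 0*(8*4² - 49) = 0*(8*16 - 49) = 0*(128 - 49) = 0*79 = 0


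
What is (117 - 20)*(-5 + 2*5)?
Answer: 485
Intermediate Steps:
(117 - 20)*(-5 + 2*5) = 97*(-5 + 10) = 97*5 = 485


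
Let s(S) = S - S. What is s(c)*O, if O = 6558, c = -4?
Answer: 0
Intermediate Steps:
s(S) = 0
s(c)*O = 0*6558 = 0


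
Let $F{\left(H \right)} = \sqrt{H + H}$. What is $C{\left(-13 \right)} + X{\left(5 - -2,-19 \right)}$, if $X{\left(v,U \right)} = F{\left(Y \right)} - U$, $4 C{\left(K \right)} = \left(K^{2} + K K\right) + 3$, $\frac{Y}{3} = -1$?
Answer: $\frac{417}{4} + i \sqrt{6} \approx 104.25 + 2.4495 i$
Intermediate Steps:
$Y = -3$ ($Y = 3 \left(-1\right) = -3$)
$C{\left(K \right)} = \frac{3}{4} + \frac{K^{2}}{2}$ ($C{\left(K \right)} = \frac{\left(K^{2} + K K\right) + 3}{4} = \frac{\left(K^{2} + K^{2}\right) + 3}{4} = \frac{2 K^{2} + 3}{4} = \frac{3 + 2 K^{2}}{4} = \frac{3}{4} + \frac{K^{2}}{2}$)
$F{\left(H \right)} = \sqrt{2} \sqrt{H}$ ($F{\left(H \right)} = \sqrt{2 H} = \sqrt{2} \sqrt{H}$)
$X{\left(v,U \right)} = - U + i \sqrt{6}$ ($X{\left(v,U \right)} = \sqrt{2} \sqrt{-3} - U = \sqrt{2} i \sqrt{3} - U = i \sqrt{6} - U = - U + i \sqrt{6}$)
$C{\left(-13 \right)} + X{\left(5 - -2,-19 \right)} = \left(\frac{3}{4} + \frac{\left(-13\right)^{2}}{2}\right) + \left(\left(-1\right) \left(-19\right) + i \sqrt{6}\right) = \left(\frac{3}{4} + \frac{1}{2} \cdot 169\right) + \left(19 + i \sqrt{6}\right) = \left(\frac{3}{4} + \frac{169}{2}\right) + \left(19 + i \sqrt{6}\right) = \frac{341}{4} + \left(19 + i \sqrt{6}\right) = \frac{417}{4} + i \sqrt{6}$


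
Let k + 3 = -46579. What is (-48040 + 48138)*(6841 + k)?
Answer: -3894618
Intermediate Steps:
k = -46582 (k = -3 - 46579 = -46582)
(-48040 + 48138)*(6841 + k) = (-48040 + 48138)*(6841 - 46582) = 98*(-39741) = -3894618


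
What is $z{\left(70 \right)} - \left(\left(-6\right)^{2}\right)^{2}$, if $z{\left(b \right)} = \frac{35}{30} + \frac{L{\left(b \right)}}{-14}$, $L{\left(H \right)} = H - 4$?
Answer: $- \frac{54581}{42} \approx -1299.5$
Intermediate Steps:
$L{\left(H \right)} = -4 + H$
$z{\left(b \right)} = \frac{61}{42} - \frac{b}{14}$ ($z{\left(b \right)} = \frac{35}{30} + \frac{-4 + b}{-14} = 35 \cdot \frac{1}{30} + \left(-4 + b\right) \left(- \frac{1}{14}\right) = \frac{7}{6} - \left(- \frac{2}{7} + \frac{b}{14}\right) = \frac{61}{42} - \frac{b}{14}$)
$z{\left(70 \right)} - \left(\left(-6\right)^{2}\right)^{2} = \left(\frac{61}{42} - 5\right) - \left(\left(-6\right)^{2}\right)^{2} = \left(\frac{61}{42} - 5\right) - 36^{2} = - \frac{149}{42} - 1296 = - \frac{54581}{42}$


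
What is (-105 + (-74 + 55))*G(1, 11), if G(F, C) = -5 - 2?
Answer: 868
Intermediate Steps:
G(F, C) = -7
(-105 + (-74 + 55))*G(1, 11) = (-105 + (-74 + 55))*(-7) = (-105 - 19)*(-7) = -124*(-7) = 868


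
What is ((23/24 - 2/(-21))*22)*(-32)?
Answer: -5192/7 ≈ -741.71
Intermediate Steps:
((23/24 - 2/(-21))*22)*(-32) = ((23*(1/24) - 2*(-1/21))*22)*(-32) = ((23/24 + 2/21)*22)*(-32) = ((59/56)*22)*(-32) = (649/28)*(-32) = -5192/7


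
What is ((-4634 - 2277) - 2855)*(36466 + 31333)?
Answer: -662125034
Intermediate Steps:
((-4634 - 2277) - 2855)*(36466 + 31333) = (-6911 - 2855)*67799 = -9766*67799 = -662125034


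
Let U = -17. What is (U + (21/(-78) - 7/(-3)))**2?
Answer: 1357225/6084 ≈ 223.08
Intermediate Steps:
(U + (21/(-78) - 7/(-3)))**2 = (-17 + (21/(-78) - 7/(-3)))**2 = (-17 + (21*(-1/78) - 7*(-1/3)))**2 = (-17 + (-7/26 + 7/3))**2 = (-17 + 161/78)**2 = (-1165/78)**2 = 1357225/6084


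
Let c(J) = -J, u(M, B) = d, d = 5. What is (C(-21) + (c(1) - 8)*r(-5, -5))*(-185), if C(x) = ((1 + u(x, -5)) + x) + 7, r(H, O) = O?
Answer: -6845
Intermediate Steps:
u(M, B) = 5
C(x) = 13 + x (C(x) = ((1 + 5) + x) + 7 = (6 + x) + 7 = 13 + x)
(C(-21) + (c(1) - 8)*r(-5, -5))*(-185) = ((13 - 21) + (-1*1 - 8)*(-5))*(-185) = (-8 + (-1 - 8)*(-5))*(-185) = (-8 - 9*(-5))*(-185) = (-8 + 45)*(-185) = 37*(-185) = -6845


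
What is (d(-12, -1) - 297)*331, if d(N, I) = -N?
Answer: -94335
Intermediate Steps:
(d(-12, -1) - 297)*331 = (-1*(-12) - 297)*331 = (12 - 297)*331 = -285*331 = -94335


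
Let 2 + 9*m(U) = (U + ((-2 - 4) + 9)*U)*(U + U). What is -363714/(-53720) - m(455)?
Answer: -4942649063/26860 ≈ -1.8402e+5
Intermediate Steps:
m(U) = -2/9 + 8*U**2/9 (m(U) = -2/9 + ((U + ((-2 - 4) + 9)*U)*(U + U))/9 = -2/9 + ((U + (-6 + 9)*U)*(2*U))/9 = -2/9 + ((U + 3*U)*(2*U))/9 = -2/9 + ((4*U)*(2*U))/9 = -2/9 + (8*U**2)/9 = -2/9 + 8*U**2/9)
-363714/(-53720) - m(455) = -363714/(-53720) - (-2/9 + (8/9)*455**2) = -363714*(-1/53720) - (-2/9 + (8/9)*207025) = 181857/26860 - (-2/9 + 1656200/9) = 181857/26860 - 1*184022 = 181857/26860 - 184022 = -4942649063/26860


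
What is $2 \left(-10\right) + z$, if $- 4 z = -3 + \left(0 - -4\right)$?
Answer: $- \frac{81}{4} \approx -20.25$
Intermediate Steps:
$z = - \frac{1}{4}$ ($z = - \frac{-3 + \left(0 - -4\right)}{4} = - \frac{-3 + \left(0 + 4\right)}{4} = - \frac{-3 + 4}{4} = \left(- \frac{1}{4}\right) 1 = - \frac{1}{4} \approx -0.25$)
$2 \left(-10\right) + z = 2 \left(-10\right) - \frac{1}{4} = -20 - \frac{1}{4} = - \frac{81}{4}$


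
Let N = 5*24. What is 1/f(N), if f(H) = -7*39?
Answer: -1/273 ≈ -0.0036630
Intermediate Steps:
N = 120
f(H) = -273
1/f(N) = 1/(-273) = -1/273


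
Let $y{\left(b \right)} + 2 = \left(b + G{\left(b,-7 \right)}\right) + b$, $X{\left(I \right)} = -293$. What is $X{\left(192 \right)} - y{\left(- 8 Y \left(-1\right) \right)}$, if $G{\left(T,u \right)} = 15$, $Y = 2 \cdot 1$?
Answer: $-338$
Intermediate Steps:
$Y = 2$
$y{\left(b \right)} = 13 + 2 b$ ($y{\left(b \right)} = -2 + \left(\left(b + 15\right) + b\right) = -2 + \left(\left(15 + b\right) + b\right) = -2 + \left(15 + 2 b\right) = 13 + 2 b$)
$X{\left(192 \right)} - y{\left(- 8 Y \left(-1\right) \right)} = -293 - \left(13 + 2 \left(-8\right) 2 \left(-1\right)\right) = -293 - \left(13 + 2 \left(\left(-16\right) \left(-1\right)\right)\right) = -293 - \left(13 + 2 \cdot 16\right) = -293 - \left(13 + 32\right) = -293 - 45 = -338$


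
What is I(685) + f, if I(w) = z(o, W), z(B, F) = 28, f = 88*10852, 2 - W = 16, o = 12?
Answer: 955004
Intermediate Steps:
W = -14 (W = 2 - 1*16 = 2 - 16 = -14)
f = 954976
I(w) = 28
I(685) + f = 28 + 954976 = 955004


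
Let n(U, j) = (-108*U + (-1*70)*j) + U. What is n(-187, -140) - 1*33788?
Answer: -3979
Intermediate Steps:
n(U, j) = -107*U - 70*j (n(U, j) = (-108*U - 70*j) + U = -107*U - 70*j)
n(-187, -140) - 1*33788 = (-107*(-187) - 70*(-140)) - 1*33788 = (20009 + 9800) - 33788 = 29809 - 33788 = -3979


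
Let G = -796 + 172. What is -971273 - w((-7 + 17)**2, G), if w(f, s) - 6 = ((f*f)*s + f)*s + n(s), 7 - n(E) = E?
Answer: -3894669510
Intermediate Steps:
n(E) = 7 - E
G = -624
w(f, s) = 13 - s + s*(f + s*f**2) (w(f, s) = 6 + (((f*f)*s + f)*s + (7 - s)) = 6 + ((f**2*s + f)*s + (7 - s)) = 6 + ((s*f**2 + f)*s + (7 - s)) = 6 + ((f + s*f**2)*s + (7 - s)) = 6 + (s*(f + s*f**2) + (7 - s)) = 6 + (7 - s + s*(f + s*f**2)) = 13 - s + s*(f + s*f**2))
-971273 - w((-7 + 17)**2, G) = -971273 - (13 - 1*(-624) + (-7 + 17)**2*(-624) + ((-7 + 17)**2)**2*(-624)**2) = -971273 - (13 + 624 + 10**2*(-624) + (10**2)**2*389376) = -971273 - (13 + 624 + 100*(-624) + 100**2*389376) = -971273 - (13 + 624 - 62400 + 10000*389376) = -971273 - (13 + 624 - 62400 + 3893760000) = -971273 - 1*3893698237 = -971273 - 3893698237 = -3894669510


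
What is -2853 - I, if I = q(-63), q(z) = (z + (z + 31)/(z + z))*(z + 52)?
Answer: -223222/63 ≈ -3543.2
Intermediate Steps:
q(z) = (52 + z)*(z + (31 + z)/(2*z)) (q(z) = (z + (31 + z)/((2*z)))*(52 + z) = (z + (31 + z)*(1/(2*z)))*(52 + z) = (z + (31 + z)/(2*z))*(52 + z) = (52 + z)*(z + (31 + z)/(2*z)))
I = 43483/63 (I = 83/2 + (-63)**2 + 806/(-63) + (105/2)*(-63) = 83/2 + 3969 + 806*(-1/63) - 6615/2 = 83/2 + 3969 - 806/63 - 6615/2 = 43483/63 ≈ 690.21)
-2853 - I = -2853 - 1*43483/63 = -2853 - 43483/63 = -223222/63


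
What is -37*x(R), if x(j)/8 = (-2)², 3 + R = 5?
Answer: -1184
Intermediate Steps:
R = 2 (R = -3 + 5 = 2)
x(j) = 32 (x(j) = 8*(-2)² = 8*4 = 32)
-37*x(R) = -37*32 = -1184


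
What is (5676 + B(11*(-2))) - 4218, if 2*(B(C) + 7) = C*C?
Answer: 1693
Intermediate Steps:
B(C) = -7 + C**2/2 (B(C) = -7 + (C*C)/2 = -7 + C**2/2)
(5676 + B(11*(-2))) - 4218 = (5676 + (-7 + (11*(-2))**2/2)) - 4218 = (5676 + (-7 + (1/2)*(-22)**2)) - 4218 = (5676 + (-7 + (1/2)*484)) - 4218 = (5676 + (-7 + 242)) - 4218 = (5676 + 235) - 4218 = 5911 - 4218 = 1693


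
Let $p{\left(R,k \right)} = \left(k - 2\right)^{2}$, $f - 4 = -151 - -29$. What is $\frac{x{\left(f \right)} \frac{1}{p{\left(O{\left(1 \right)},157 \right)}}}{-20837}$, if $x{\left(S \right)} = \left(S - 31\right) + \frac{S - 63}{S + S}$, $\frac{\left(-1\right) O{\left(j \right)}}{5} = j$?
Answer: $\frac{34983}{118143706300} \approx 2.9611 \cdot 10^{-7}$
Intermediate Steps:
$O{\left(j \right)} = - 5 j$
$f = -118$ ($f = 4 - 122 = -118$)
$x{\left(S \right)} = -31 + S + \frac{-63 + S}{2 S}$ ($x{\left(S \right)} = \left(-31 + S\right) + \frac{-63 + S}{2 S} = -31 + S + \frac{-63 + S}{2 S}$)
$p{\left(R,k \right)} = \left(-2 + k\right)^{2}$
$\frac{x{\left(f \right)} \frac{1}{p{\left(O{\left(1 \right)},157 \right)}}}{-20837} = \frac{\left(- \frac{61}{2} - 118 - \frac{63}{2 \left(-118\right)}\right) \frac{1}{\left(-2 + 157\right)^{2}}}{-20837} = \frac{- \frac{61}{2} - 118 - - \frac{63}{236}}{155^{2}} \left(- \frac{1}{20837}\right) = \frac{- \frac{61}{2} - 118 + \frac{63}{236}}{24025} \left(- \frac{1}{20837}\right) = \left(- \frac{34983}{236}\right) \frac{1}{24025} \left(- \frac{1}{20837}\right) = \left(- \frac{34983}{5669900}\right) \left(- \frac{1}{20837}\right) = \frac{34983}{118143706300}$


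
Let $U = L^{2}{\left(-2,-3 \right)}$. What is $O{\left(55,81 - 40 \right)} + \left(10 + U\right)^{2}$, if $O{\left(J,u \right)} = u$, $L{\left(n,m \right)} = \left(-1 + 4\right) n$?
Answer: $2157$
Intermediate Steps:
$L{\left(n,m \right)} = 3 n$
$U = 36$ ($U = \left(3 \left(-2\right)\right)^{2} = \left(-6\right)^{2} = 36$)
$O{\left(55,81 - 40 \right)} + \left(10 + U\right)^{2} = \left(81 - 40\right) + \left(10 + 36\right)^{2} = 41 + 46^{2} = 41 + 2116 = 2157$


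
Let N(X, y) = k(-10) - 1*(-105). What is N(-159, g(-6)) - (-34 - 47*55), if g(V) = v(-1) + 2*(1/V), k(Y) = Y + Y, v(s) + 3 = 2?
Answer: 2704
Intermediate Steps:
v(s) = -1 (v(s) = -3 + 2 = -1)
k(Y) = 2*Y
g(V) = -1 + 2/V (g(V) = -1 + 2*(1/V) = -1 + 2/V)
N(X, y) = 85 (N(X, y) = 2*(-10) - 1*(-105) = -20 + 105 = 85)
N(-159, g(-6)) - (-34 - 47*55) = 85 - (-34 - 47*55) = 85 - (-34 - 2585) = 85 - 1*(-2619) = 85 + 2619 = 2704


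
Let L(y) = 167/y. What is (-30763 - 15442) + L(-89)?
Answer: -4112412/89 ≈ -46207.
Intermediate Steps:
(-30763 - 15442) + L(-89) = (-30763 - 15442) + 167/(-89) = -46205 + 167*(-1/89) = -46205 - 167/89 = -4112412/89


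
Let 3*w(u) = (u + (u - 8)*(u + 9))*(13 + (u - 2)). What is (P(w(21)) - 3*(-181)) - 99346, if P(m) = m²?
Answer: 19120653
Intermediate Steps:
w(u) = (11 + u)*(u + (-8 + u)*(9 + u))/3 (w(u) = ((u + (u - 8)*(u + 9))*(13 + (u - 2)))/3 = ((u + (-8 + u)*(9 + u))*(13 + (-2 + u)))/3 = ((u + (-8 + u)*(9 + u))*(11 + u))/3 = ((11 + u)*(u + (-8 + u)*(9 + u)))/3 = (11 + u)*(u + (-8 + u)*(9 + u))/3)
(P(w(21)) - 3*(-181)) - 99346 = ((-264 - 50/3*21 + (⅓)*21³ + (13/3)*21²)² - 3*(-181)) - 99346 = ((-264 - 350 + (⅓)*9261 + (13/3)*441)² + 543) - 99346 = ((-264 - 350 + 3087 + 1911)² + 543) - 99346 = (4384² + 543) - 99346 = (19219456 + 543) - 99346 = 19219999 - 99346 = 19120653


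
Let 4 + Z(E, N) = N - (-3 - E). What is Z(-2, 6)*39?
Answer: 117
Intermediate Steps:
Z(E, N) = -1 + E + N (Z(E, N) = -4 + (N - (-3 - E)) = -4 + (N + (3 + E)) = -4 + (3 + E + N) = -1 + E + N)
Z(-2, 6)*39 = (-1 - 2 + 6)*39 = 3*39 = 117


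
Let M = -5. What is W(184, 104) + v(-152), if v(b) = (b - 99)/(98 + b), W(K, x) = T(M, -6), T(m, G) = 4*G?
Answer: -1045/54 ≈ -19.352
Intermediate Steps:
W(K, x) = -24 (W(K, x) = 4*(-6) = -24)
v(b) = (-99 + b)/(98 + b)
W(184, 104) + v(-152) = -24 + (-99 - 152)/(98 - 152) = -24 - 251/(-54) = -24 - 1/54*(-251) = -24 + 251/54 = -1045/54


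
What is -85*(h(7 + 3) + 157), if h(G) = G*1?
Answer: -14195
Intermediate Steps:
h(G) = G
-85*(h(7 + 3) + 157) = -85*((7 + 3) + 157) = -85*(10 + 157) = -85*167 = -14195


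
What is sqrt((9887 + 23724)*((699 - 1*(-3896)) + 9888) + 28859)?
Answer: 2*sqrt(121704243) ≈ 22064.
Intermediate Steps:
sqrt((9887 + 23724)*((699 - 1*(-3896)) + 9888) + 28859) = sqrt(33611*((699 + 3896) + 9888) + 28859) = sqrt(33611*(4595 + 9888) + 28859) = sqrt(33611*14483 + 28859) = sqrt(486788113 + 28859) = sqrt(486816972) = 2*sqrt(121704243)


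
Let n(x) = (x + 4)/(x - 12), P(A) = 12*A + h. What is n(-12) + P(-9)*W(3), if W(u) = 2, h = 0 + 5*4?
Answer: -527/3 ≈ -175.67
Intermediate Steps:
h = 20 (h = 0 + 20 = 20)
P(A) = 20 + 12*A (P(A) = 12*A + 20 = 20 + 12*A)
n(x) = (4 + x)/(-12 + x)
n(-12) + P(-9)*W(3) = (4 - 12)/(-12 - 12) + (20 + 12*(-9))*2 = -8/(-24) + (20 - 108)*2 = -1/24*(-8) - 88*2 = 1/3 - 176 = -527/3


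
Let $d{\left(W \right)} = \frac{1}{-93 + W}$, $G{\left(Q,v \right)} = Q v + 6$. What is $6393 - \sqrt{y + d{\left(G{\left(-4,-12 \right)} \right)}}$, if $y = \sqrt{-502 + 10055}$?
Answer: $6393 - \frac{\sqrt{-39 + 1521 \sqrt{9553}}}{39} \approx 6383.1$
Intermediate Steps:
$y = \sqrt{9553} \approx 97.74$
$G{\left(Q,v \right)} = 6 + Q v$
$6393 - \sqrt{y + d{\left(G{\left(-4,-12 \right)} \right)}} = 6393 - \sqrt{\sqrt{9553} + \frac{1}{-93 + \left(6 - -48\right)}} = 6393 - \sqrt{\sqrt{9553} + \frac{1}{-93 + \left(6 + 48\right)}} = 6393 - \sqrt{\sqrt{9553} + \frac{1}{-93 + 54}} = 6393 - \sqrt{\sqrt{9553} + \frac{1}{-39}} = 6393 - \sqrt{\sqrt{9553} - \frac{1}{39}} = 6393 - \sqrt{- \frac{1}{39} + \sqrt{9553}}$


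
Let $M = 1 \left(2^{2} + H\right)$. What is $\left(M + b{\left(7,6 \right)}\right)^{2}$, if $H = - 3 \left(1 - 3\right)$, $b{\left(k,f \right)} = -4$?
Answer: $36$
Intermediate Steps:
$H = 6$ ($H = \left(-3\right) \left(-2\right) = 6$)
$M = 10$ ($M = 1 \left(2^{2} + 6\right) = 1 \left(4 + 6\right) = 1 \cdot 10 = 10$)
$\left(M + b{\left(7,6 \right)}\right)^{2} = \left(10 - 4\right)^{2} = 6^{2} = 36$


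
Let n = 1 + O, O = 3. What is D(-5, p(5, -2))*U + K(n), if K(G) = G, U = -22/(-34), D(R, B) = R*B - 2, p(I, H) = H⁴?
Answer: -834/17 ≈ -49.059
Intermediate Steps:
D(R, B) = -2 + B*R (D(R, B) = B*R - 2 = -2 + B*R)
U = 11/17 (U = -22*(-1/34) = 11/17 ≈ 0.64706)
n = 4 (n = 1 + 3 = 4)
D(-5, p(5, -2))*U + K(n) = (-2 + (-2)⁴*(-5))*(11/17) + 4 = (-2 + 16*(-5))*(11/17) + 4 = (-2 - 80)*(11/17) + 4 = -82*11/17 + 4 = -902/17 + 4 = -834/17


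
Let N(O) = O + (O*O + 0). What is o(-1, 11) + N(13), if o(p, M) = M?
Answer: 193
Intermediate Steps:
N(O) = O + O² (N(O) = O + (O² + 0) = O + O²)
o(-1, 11) + N(13) = 11 + 13*(1 + 13) = 11 + 13*14 = 11 + 182 = 193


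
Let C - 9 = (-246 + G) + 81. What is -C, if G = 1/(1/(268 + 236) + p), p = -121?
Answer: 9513852/60983 ≈ 156.01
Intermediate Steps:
G = -504/60983 (G = 1/(1/(268 + 236) - 121) = 1/(1/504 - 121) = 1/(-60983/504) = -504/60983 ≈ -0.0082646)
C = -9513852/60983 (C = 9 + ((-246 - 504/60983) + 81) = 9 + (-15002322/60983 + 81) = 9 - 10062699/60983 = -9513852/60983 ≈ -156.01)
-C = -1*(-9513852/60983) = 9513852/60983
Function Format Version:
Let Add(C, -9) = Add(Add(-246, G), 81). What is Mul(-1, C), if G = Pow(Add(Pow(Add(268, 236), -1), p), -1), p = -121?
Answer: Rational(9513852, 60983) ≈ 156.01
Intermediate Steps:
G = Rational(-504, 60983) (G = Pow(Add(Pow(Add(268, 236), -1), -121), -1) = Pow(Add(Pow(504, -1), -121), -1) = Pow(Add(Rational(1, 504), -121), -1) = Pow(Rational(-60983, 504), -1) = Rational(-504, 60983) ≈ -0.0082646)
C = Rational(-9513852, 60983) (C = Add(9, Add(Add(-246, Rational(-504, 60983)), 81)) = Add(9, Add(Rational(-15002322, 60983), 81)) = Add(9, Rational(-10062699, 60983)) = Rational(-9513852, 60983) ≈ -156.01)
Mul(-1, C) = Mul(-1, Rational(-9513852, 60983)) = Rational(9513852, 60983)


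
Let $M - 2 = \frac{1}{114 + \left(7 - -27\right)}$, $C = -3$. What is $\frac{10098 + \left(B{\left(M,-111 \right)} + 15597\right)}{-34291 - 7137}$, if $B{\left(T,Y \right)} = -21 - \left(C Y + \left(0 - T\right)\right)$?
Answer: $- \frac{3750765}{6131344} \approx -0.61174$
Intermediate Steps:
$M = \frac{297}{148}$ ($M = 2 + \frac{1}{114 + \left(7 - -27\right)} = 2 + \frac{1}{114 + \left(7 + 27\right)} = 2 + \frac{1}{114 + 34} = 2 + \frac{1}{148} = \frac{297}{148} \approx 2.0068$)
$B{\left(T,Y \right)} = -21 + T + 3 Y$ ($B{\left(T,Y \right)} = -21 - \left(- 3 Y + \left(0 - T\right)\right) = -21 - \left(- 3 Y - T\right) = -21 - \left(- T - 3 Y\right) = -21 + \left(T + 3 Y\right) = -21 + T + 3 Y$)
$\frac{10098 + \left(B{\left(M,-111 \right)} + 15597\right)}{-34291 - 7137} = \frac{10098 + \left(\left(-21 + \frac{297}{148} + 3 \left(-111\right)\right) + 15597\right)}{-34291 - 7137} = \frac{10098 + \left(\left(-21 + \frac{297}{148} - 333\right) + 15597\right)}{-41428} = \left(10098 + \left(- \frac{52095}{148} + 15597\right)\right) \left(- \frac{1}{41428}\right) = \left(10098 + \frac{2256261}{148}\right) \left(- \frac{1}{41428}\right) = \frac{3750765}{148} \left(- \frac{1}{41428}\right) = - \frac{3750765}{6131344}$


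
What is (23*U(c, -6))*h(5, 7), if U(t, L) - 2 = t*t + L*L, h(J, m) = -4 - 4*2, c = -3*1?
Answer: -12972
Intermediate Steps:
c = -3
h(J, m) = -12 (h(J, m) = -4 - 8 = -12)
U(t, L) = 2 + L**2 + t**2 (U(t, L) = 2 + (t*t + L*L) = 2 + (t**2 + L**2) = 2 + (L**2 + t**2) = 2 + L**2 + t**2)
(23*U(c, -6))*h(5, 7) = (23*(2 + (-6)**2 + (-3)**2))*(-12) = (23*(2 + 36 + 9))*(-12) = (23*47)*(-12) = 1081*(-12) = -12972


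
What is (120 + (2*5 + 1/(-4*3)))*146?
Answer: 113807/6 ≈ 18968.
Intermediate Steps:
(120 + (2*5 + 1/(-4*3)))*146 = (120 + (10 + 1/(-12)))*146 = (120 + (10 - 1/12))*146 = (120 + 119/12)*146 = (1559/12)*146 = 113807/6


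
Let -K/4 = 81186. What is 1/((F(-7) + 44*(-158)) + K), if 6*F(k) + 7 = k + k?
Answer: -2/663399 ≈ -3.0148e-6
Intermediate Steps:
K = -324744 (K = -4*81186 = -324744)
F(k) = -7/6 + k/3 (F(k) = -7/6 + (k + k)/6 = -7/6 + (2*k)/6 = -7/6 + k/3)
1/((F(-7) + 44*(-158)) + K) = 1/(((-7/6 + (⅓)*(-7)) + 44*(-158)) - 324744) = 1/(((-7/6 - 7/3) - 6952) - 324744) = 1/((-7/2 - 6952) - 324744) = 1/(-13911/2 - 324744) = 1/(-663399/2) = -2/663399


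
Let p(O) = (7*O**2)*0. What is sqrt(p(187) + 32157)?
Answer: 9*sqrt(397) ≈ 179.32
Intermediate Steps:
p(O) = 0
sqrt(p(187) + 32157) = sqrt(0 + 32157) = sqrt(32157) = 9*sqrt(397)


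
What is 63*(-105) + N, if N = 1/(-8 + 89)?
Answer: -535814/81 ≈ -6615.0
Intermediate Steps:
N = 1/81 ≈ 0.012346
63*(-105) + N = 63*(-105) + 1/81 = -6615 + 1/81 = -535814/81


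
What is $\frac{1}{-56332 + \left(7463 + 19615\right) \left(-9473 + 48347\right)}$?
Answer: $\frac{1}{1052573840} \approx 9.5005 \cdot 10^{-10}$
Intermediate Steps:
$\frac{1}{-56332 + \left(7463 + 19615\right) \left(-9473 + 48347\right)} = \frac{1}{-56332 + 27078 \cdot 38874} = \frac{1}{-56332 + 1052630172} = \frac{1}{1052573840}$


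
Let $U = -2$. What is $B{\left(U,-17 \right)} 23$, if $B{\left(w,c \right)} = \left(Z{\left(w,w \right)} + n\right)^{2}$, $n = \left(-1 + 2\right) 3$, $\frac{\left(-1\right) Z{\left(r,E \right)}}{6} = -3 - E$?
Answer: $1863$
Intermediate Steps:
$Z{\left(r,E \right)} = 18 + 6 E$ ($Z{\left(r,E \right)} = - 6 \left(-3 - E\right) = 18 + 6 E$)
$n = 3$ ($n = 1 \cdot 3 = 3$)
$B{\left(w,c \right)} = \left(21 + 6 w\right)^{2}$ ($B{\left(w,c \right)} = \left(\left(18 + 6 w\right) + 3\right)^{2} = \left(21 + 6 w\right)^{2}$)
$B{\left(U,-17 \right)} 23 = 9 \left(7 + 2 \left(-2\right)\right)^{2} \cdot 23 = 9 \left(7 - 4\right)^{2} \cdot 23 = 9 \cdot 3^{2} \cdot 23 = 9 \cdot 9 \cdot 23 = 81 \cdot 23 = 1863$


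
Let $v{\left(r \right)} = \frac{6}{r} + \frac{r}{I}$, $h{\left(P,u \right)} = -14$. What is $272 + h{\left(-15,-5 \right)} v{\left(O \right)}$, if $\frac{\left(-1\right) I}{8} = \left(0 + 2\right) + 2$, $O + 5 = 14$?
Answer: $\frac{12797}{48} \approx 266.6$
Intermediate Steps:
$O = 9$ ($O = -5 + 14 = 9$)
$I = -32$ ($I = - 8 \left(\left(0 + 2\right) + 2\right) = - 8 \left(2 + 2\right) = \left(-8\right) 4 = -32$)
$v{\left(r \right)} = \frac{6}{r} - \frac{r}{32}$ ($v{\left(r \right)} = \frac{6}{r} + \frac{r}{-32} = \frac{6}{r} + r \left(- \frac{1}{32}\right) = \frac{6}{r} - \frac{r}{32}$)
$272 + h{\left(-15,-5 \right)} v{\left(O \right)} = 272 - 14 \left(\frac{6}{9} - \frac{9}{32}\right) = 272 - 14 \left(6 \cdot \frac{1}{9} - \frac{9}{32}\right) = 272 - 14 \left(\frac{2}{3} - \frac{9}{32}\right) = 272 - \frac{259}{48} = \frac{12797}{48}$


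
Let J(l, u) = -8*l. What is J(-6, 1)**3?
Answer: 110592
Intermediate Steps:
J(-6, 1)**3 = (-8*(-6))**3 = 48**3 = 110592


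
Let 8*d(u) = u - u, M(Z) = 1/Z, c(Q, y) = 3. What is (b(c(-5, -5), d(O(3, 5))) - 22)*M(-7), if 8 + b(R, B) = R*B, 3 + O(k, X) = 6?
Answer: 30/7 ≈ 4.2857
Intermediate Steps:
O(k, X) = 3 (O(k, X) = -3 + 6 = 3)
d(u) = 0 (d(u) = (u - u)/8 = (⅛)*0 = 0)
b(R, B) = -8 + B*R (b(R, B) = -8 + R*B = -8 + B*R)
(b(c(-5, -5), d(O(3, 5))) - 22)*M(-7) = ((-8 + 0*3) - 22)/(-7) = ((-8 + 0) - 22)*(-⅐) = (-8 - 22)*(-⅐) = -30*(-⅐) = 30/7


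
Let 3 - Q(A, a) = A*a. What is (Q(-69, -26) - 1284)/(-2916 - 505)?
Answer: 3075/3421 ≈ 0.89886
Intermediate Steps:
Q(A, a) = 3 - A*a
(Q(-69, -26) - 1284)/(-2916 - 505) = ((3 - 1*(-69)*(-26)) - 1284)/(-2916 - 505) = ((3 - 1794) - 1284)/(-3421) = (-1791 - 1284)*(-1/3421) = -3075*(-1/3421) = 3075/3421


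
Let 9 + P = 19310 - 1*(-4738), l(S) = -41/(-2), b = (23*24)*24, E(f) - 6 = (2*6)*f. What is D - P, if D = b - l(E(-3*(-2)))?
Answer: -21623/2 ≈ -10812.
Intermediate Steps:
E(f) = 6 + 12*f (E(f) = 6 + (2*6)*f = 6 + 12*f)
b = 13248 (b = 552*24 = 13248)
l(S) = 41/2 (l(S) = -41*(-½) = 41/2)
P = 24039 (P = -9 + (19310 - 1*(-4738)) = -9 + (19310 + 4738) = -9 + 24048 = 24039)
D = 26455/2 (D = 13248 - 1*41/2 = 13248 - 41/2 = 26455/2 ≈ 13228.)
D - P = 26455/2 - 1*24039 = 26455/2 - 24039 = -21623/2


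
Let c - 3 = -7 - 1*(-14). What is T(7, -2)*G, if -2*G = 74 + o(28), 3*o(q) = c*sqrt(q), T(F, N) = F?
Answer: -259 - 70*sqrt(7)/3 ≈ -320.73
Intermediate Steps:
c = 10 (c = 3 + (-7 - 1*(-14)) = 3 + (-7 + 14) = 3 + 7 = 10)
o(q) = 10*sqrt(q)/3 (o(q) = (10*sqrt(q))/3 = 10*sqrt(q)/3)
G = -37 - 10*sqrt(7)/3 (G = -(74 + 10*sqrt(28)/3)/2 = -(74 + 10*(2*sqrt(7))/3)/2 = -(74 + 20*sqrt(7)/3)/2 = -37 - 10*sqrt(7)/3 ≈ -45.819)
T(7, -2)*G = 7*(-37 - 10*sqrt(7)/3) = -259 - 70*sqrt(7)/3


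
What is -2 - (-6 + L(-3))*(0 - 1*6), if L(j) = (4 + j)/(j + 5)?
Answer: -35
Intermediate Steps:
L(j) = (4 + j)/(5 + j)
-2 - (-6 + L(-3))*(0 - 1*6) = -2 - (-6 + (4 - 3)/(5 - 3))*(0 - 1*6) = -2 - (-6 + 1/2)*(0 - 6) = -2 - (-6 + (1/2)*1)*(-6) = -2 - (-6 + 1/2)*(-6) = -2 - (-11)*(-6)/2 = -2 - 1*33 = -2 - 33 = -35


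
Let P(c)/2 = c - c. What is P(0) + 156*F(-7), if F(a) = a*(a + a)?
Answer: 15288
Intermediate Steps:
F(a) = 2*a² (F(a) = a*(2*a) = 2*a²)
P(c) = 0 (P(c) = 2*(c - c) = 2*0 = 0)
P(0) + 156*F(-7) = 0 + 156*(2*(-7)²) = 0 + 156*(2*49) = 0 + 156*98 = 0 + 15288 = 15288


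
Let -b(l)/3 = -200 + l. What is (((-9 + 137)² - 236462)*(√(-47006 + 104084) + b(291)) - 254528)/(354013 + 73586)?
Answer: 59826766/427599 - 220078*√6342/142533 ≈ 16.950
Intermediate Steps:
b(l) = 600 - 3*l (b(l) = -3*(-200 + l) = 600 - 3*l)
(((-9 + 137)² - 236462)*(√(-47006 + 104084) + b(291)) - 254528)/(354013 + 73586) = (((-9 + 137)² - 236462)*(√(-47006 + 104084) + (600 - 3*291)) - 254528)/(354013 + 73586) = ((128² - 236462)*(√57078 + (600 - 873)) - 254528)/427599 = ((16384 - 236462)*(3*√6342 - 273) - 254528)*(1/427599) = (-220078*(-273 + 3*√6342) - 254528)*(1/427599) = ((60081294 - 660234*√6342) - 254528)*(1/427599) = (59826766 - 660234*√6342)*(1/427599) = 59826766/427599 - 220078*√6342/142533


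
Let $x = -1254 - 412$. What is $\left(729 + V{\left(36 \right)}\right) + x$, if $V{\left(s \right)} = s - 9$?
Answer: $-910$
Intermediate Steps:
$V{\left(s \right)} = -9 + s$
$x = -1666$
$\left(729 + V{\left(36 \right)}\right) + x = \left(729 + \left(-9 + 36\right)\right) - 1666 = \left(729 + 27\right) - 1666 = 756 - 1666 = -910$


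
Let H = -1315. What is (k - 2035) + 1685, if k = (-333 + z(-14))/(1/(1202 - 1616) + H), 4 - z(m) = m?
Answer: -27201920/77773 ≈ -349.76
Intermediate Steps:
z(m) = 4 - m
k = 18630/77773 (k = (-333 + (4 - 1*(-14)))/(1/(1202 - 1616) - 1315) = (-333 + (4 + 14))/(1/(-414) - 1315) = (-333 + 18)/(-1/414 - 1315) = -315/(-544411/414) = -315*(-414/544411) = 18630/77773 ≈ 0.23954)
(k - 2035) + 1685 = (18630/77773 - 2035) + 1685 = -158249425/77773 + 1685 = -27201920/77773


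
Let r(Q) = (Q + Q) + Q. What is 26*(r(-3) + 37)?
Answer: 728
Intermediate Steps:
r(Q) = 3*Q (r(Q) = 2*Q + Q = 3*Q)
26*(r(-3) + 37) = 26*(3*(-3) + 37) = 26*(-9 + 37) = 26*28 = 728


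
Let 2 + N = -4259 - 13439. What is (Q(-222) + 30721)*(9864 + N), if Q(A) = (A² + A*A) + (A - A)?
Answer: -1013108604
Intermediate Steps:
Q(A) = 2*A² (Q(A) = (A² + A²) + 0 = 2*A² + 0 = 2*A²)
N = -17700 (N = -2 + (-4259 - 13439) = -2 - 17698 = -17700)
(Q(-222) + 30721)*(9864 + N) = (2*(-222)² + 30721)*(9864 - 17700) = (2*49284 + 30721)*(-7836) = (98568 + 30721)*(-7836) = 129289*(-7836) = -1013108604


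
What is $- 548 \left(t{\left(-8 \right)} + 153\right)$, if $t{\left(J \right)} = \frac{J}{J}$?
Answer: $-84392$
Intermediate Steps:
$t{\left(J \right)} = 1$
$- 548 \left(t{\left(-8 \right)} + 153\right) = - 548 \left(1 + 153\right) = \left(-548\right) 154 = -84392$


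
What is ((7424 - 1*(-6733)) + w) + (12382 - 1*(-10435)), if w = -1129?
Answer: 35845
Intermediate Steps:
((7424 - 1*(-6733)) + w) + (12382 - 1*(-10435)) = ((7424 - 1*(-6733)) - 1129) + (12382 - 1*(-10435)) = ((7424 + 6733) - 1129) + (12382 + 10435) = (14157 - 1129) + 22817 = 13028 + 22817 = 35845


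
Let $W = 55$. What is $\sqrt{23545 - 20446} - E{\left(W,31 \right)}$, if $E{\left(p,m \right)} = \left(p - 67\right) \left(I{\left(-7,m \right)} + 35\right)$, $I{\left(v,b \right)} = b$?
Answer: $792 + \sqrt{3099} \approx 847.67$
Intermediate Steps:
$E{\left(p,m \right)} = \left(-67 + p\right) \left(35 + m\right)$ ($E{\left(p,m \right)} = \left(p - 67\right) \left(m + 35\right) = \left(-67 + p\right) \left(35 + m\right)$)
$\sqrt{23545 - 20446} - E{\left(W,31 \right)} = \sqrt{23545 - 20446} - \left(-2345 - 2077 + 35 \cdot 55 + 31 \cdot 55\right) = \sqrt{3099} - \left(-2345 - 2077 + 1925 + 1705\right) = \sqrt{3099} - -792 = \sqrt{3099} + 792 = 792 + \sqrt{3099}$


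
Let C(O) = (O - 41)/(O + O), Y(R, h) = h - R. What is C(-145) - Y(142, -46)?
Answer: 27353/145 ≈ 188.64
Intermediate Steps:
C(O) = (-41 + O)/(2*O) (C(O) = (-41 + O)/((2*O)) = (-41 + O)*(1/(2*O)) = (-41 + O)/(2*O))
C(-145) - Y(142, -46) = (½)*(-41 - 145)/(-145) - (-46 - 1*142) = (½)*(-1/145)*(-186) - (-46 - 142) = 93/145 - 1*(-188) = 93/145 + 188 = 27353/145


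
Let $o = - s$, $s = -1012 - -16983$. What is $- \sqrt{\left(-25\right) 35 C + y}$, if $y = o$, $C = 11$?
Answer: $- 18 i \sqrt{79} \approx - 159.99 i$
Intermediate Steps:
$s = 15971$ ($s = -1012 + 16983 = 15971$)
$o = -15971$ ($o = \left(-1\right) 15971 = -15971$)
$y = -15971$
$- \sqrt{\left(-25\right) 35 C + y} = - \sqrt{\left(-25\right) 35 \cdot 11 - 15971} = - \sqrt{\left(-875\right) 11 - 15971} = - \sqrt{-9625 - 15971} = - \sqrt{-25596} = - 18 i \sqrt{79}$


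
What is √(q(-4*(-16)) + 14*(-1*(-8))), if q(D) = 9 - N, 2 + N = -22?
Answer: √145 ≈ 12.042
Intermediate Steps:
N = -24 (N = -2 - 22 = -24)
q(D) = 33 (q(D) = 9 - 1*(-24) = 9 + 24 = 33)
√(q(-4*(-16)) + 14*(-1*(-8))) = √(33 + 14*(-1*(-8))) = √(33 + 14*8) = √(33 + 112) = √145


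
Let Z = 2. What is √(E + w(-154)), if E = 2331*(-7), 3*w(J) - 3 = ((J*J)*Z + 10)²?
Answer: 4*√46889467 ≈ 27390.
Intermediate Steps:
w(J) = 1 + (10 + 2*J²)²/3 (w(J) = 1 + ((J*J)*2 + 10)²/3 = 1 + (J²*2 + 10)²/3 = 1 + (2*J² + 10)²/3 = 1 + (10 + 2*J²)²/3)
E = -16317
√(E + w(-154)) = √(-16317 + (1 + 4*(5 + (-154)²)²/3)) = √(-16317 + (1 + 4*(5 + 23716)²/3)) = √(-16317 + (1 + (4/3)*23721²)) = √(-16317 + (1 + (4/3)*562685841)) = √(-16317 + (1 + 750247788)) = √(-16317 + 750247789) = √750231472 = 4*√46889467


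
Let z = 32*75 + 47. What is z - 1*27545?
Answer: -25098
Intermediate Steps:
z = 2447 (z = 2400 + 47 = 2447)
z - 1*27545 = 2447 - 1*27545 = 2447 - 27545 = -25098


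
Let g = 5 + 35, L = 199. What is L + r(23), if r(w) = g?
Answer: 239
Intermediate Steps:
g = 40
r(w) = 40
L + r(23) = 199 + 40 = 239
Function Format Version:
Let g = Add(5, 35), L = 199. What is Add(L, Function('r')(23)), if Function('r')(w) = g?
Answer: 239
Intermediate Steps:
g = 40
Function('r')(w) = 40
Add(L, Function('r')(23)) = Add(199, 40) = 239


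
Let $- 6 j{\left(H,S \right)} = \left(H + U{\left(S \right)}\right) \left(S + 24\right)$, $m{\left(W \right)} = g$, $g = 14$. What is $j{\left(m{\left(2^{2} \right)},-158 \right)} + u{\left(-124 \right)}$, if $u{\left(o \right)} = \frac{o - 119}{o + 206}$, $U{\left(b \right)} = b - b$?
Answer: $\frac{76187}{246} \approx 309.7$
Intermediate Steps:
$U{\left(b \right)} = 0$
$m{\left(W \right)} = 14$
$u{\left(o \right)} = \frac{-119 + o}{206 + o}$
$j{\left(H,S \right)} = - \frac{H \left(24 + S\right)}{6}$ ($j{\left(H,S \right)} = - \frac{\left(H + 0\right) \left(S + 24\right)}{6} = - \frac{H \left(24 + S\right)}{6}$)
$j{\left(m{\left(2^{2} \right)},-158 \right)} + u{\left(-124 \right)} = \frac{1}{6} \cdot 14 \left(-24 - -158\right) + \frac{-119 - 124}{206 - 124} = \frac{1}{6} \cdot 14 \left(-24 + 158\right) + \frac{1}{82} \left(-243\right) = \frac{1}{6} \cdot 14 \cdot 134 + \frac{1}{82} \left(-243\right) = \frac{938}{3} - \frac{243}{82} = \frac{76187}{246}$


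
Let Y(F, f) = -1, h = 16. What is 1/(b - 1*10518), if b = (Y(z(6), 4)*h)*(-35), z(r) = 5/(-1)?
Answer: -1/9958 ≈ -0.00010042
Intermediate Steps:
z(r) = -5 (z(r) = 5*(-1) = -5)
b = 560 (b = -1*16*(-35) = -16*(-35) = 560)
1/(b - 1*10518) = 1/(560 - 1*10518) = 1/(560 - 10518) = 1/(-9958) = -1/9958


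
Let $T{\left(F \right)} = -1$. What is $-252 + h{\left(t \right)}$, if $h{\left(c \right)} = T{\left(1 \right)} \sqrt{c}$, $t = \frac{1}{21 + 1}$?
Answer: $-252 - \frac{\sqrt{22}}{22} \approx -252.21$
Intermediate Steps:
$t = \frac{1}{22} \approx 0.045455$
$h{\left(c \right)} = - \sqrt{c}$
$-252 + h{\left(t \right)} = -252 - \sqrt{\frac{1}{22}} = -252 - \frac{\sqrt{22}}{22}$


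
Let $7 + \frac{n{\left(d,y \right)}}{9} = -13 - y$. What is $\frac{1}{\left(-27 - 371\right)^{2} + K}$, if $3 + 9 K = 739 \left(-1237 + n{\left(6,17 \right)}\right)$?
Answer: $\frac{9}{265403} \approx 3.3911 \cdot 10^{-5}$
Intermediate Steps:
$n{\left(d,y \right)} = -180 - 9 y$ ($n{\left(d,y \right)} = -63 + 9 \left(-13 - y\right) = -63 - \left(117 + 9 y\right) = -180 - 9 y$)
$K = - \frac{1160233}{9}$ ($K = - \frac{1}{3} + \frac{739 \left(-1237 - 333\right)}{9} = - \frac{1}{3} + \frac{739 \left(-1570\right)}{9} = - \frac{1}{3} + \frac{1}{9} \left(-1160230\right) = - \frac{1}{3} - \frac{1160230}{9} = - \frac{1160233}{9} \approx -1.2891 \cdot 10^{5}$)
$\frac{1}{\left(-27 - 371\right)^{2} + K} = \frac{1}{\left(-27 - 371\right)^{2} - \frac{1160233}{9}} = \frac{1}{\left(-398\right)^{2} - \frac{1160233}{9}} = \frac{1}{158404 - \frac{1160233}{9}} = \frac{1}{\frac{265403}{9}} = \frac{9}{265403}$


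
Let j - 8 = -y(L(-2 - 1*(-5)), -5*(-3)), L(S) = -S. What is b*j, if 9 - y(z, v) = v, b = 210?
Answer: 2940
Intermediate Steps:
y(z, v) = 9 - v
j = 14 (j = 8 - (9 - (-5)*(-3)) = 8 - (9 - 1*15) = 8 - (9 - 15) = 8 - 1*(-6) = 8 + 6 = 14)
b*j = 210*14 = 2940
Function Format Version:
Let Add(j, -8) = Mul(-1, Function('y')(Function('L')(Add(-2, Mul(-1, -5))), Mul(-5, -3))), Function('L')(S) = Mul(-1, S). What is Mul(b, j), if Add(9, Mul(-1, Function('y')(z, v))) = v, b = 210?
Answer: 2940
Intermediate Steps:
Function('y')(z, v) = Add(9, Mul(-1, v))
j = 14 (j = Add(8, Mul(-1, Add(9, Mul(-1, Mul(-5, -3))))) = Add(8, Mul(-1, Add(9, Mul(-1, 15)))) = Add(8, Mul(-1, Add(9, -15))) = Add(8, Mul(-1, -6)) = Add(8, 6) = 14)
Mul(b, j) = Mul(210, 14) = 2940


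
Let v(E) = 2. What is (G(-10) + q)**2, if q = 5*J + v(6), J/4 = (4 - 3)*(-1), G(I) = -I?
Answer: 64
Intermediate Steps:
J = -4 (J = 4*((4 - 3)*(-1)) = 4*(1*(-1)) = 4*(-1) = -4)
q = -18 (q = 5*(-4) + 2 = -20 + 2 = -18)
(G(-10) + q)**2 = (-1*(-10) - 18)**2 = (10 - 18)**2 = (-8)**2 = 64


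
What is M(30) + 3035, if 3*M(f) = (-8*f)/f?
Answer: 9097/3 ≈ 3032.3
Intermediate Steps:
M(f) = -8/3 (M(f) = ((-8*f)/f)/3 = (⅓)*(-8) = -8/3)
M(30) + 3035 = -8/3 + 3035 = 9097/3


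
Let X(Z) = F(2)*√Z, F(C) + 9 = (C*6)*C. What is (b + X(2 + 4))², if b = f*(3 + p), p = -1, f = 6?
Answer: 1494 + 360*√6 ≈ 2375.8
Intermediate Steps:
F(C) = -9 + 6*C² (F(C) = -9 + (C*6)*C = -9 + (6*C)*C = -9 + 6*C²)
b = 12 (b = 6*(3 - 1) = 6*2 = 12)
X(Z) = 15*√Z (X(Z) = (-9 + 6*2²)*√Z = (-9 + 6*4)*√Z = (-9 + 24)*√Z = 15*√Z)
(b + X(2 + 4))² = (12 + 15*√(2 + 4))² = (12 + 15*√6)²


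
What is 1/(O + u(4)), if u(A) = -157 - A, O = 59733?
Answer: 1/59572 ≈ 1.6786e-5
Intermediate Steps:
1/(O + u(4)) = 1/(59733 + (-157 - 1*4)) = 1/(59733 + (-157 - 4)) = 1/(59733 - 161) = 1/59572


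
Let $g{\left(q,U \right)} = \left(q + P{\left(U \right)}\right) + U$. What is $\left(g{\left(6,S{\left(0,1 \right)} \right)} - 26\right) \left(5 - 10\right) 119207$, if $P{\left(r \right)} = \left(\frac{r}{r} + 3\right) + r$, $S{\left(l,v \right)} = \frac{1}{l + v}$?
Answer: $8344490$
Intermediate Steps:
$P{\left(r \right)} = 4 + r$ ($P{\left(r \right)} = \left(1 + 3\right) + r = 4 + r$)
$g{\left(q,U \right)} = 4 + q + 2 U$ ($g{\left(q,U \right)} = \left(q + \left(4 + U\right)\right) + U = \left(4 + U + q\right) + U = 4 + q + 2 U$)
$\left(g{\left(6,S{\left(0,1 \right)} \right)} - 26\right) \left(5 - 10\right) 119207 = \left(\left(4 + 6 + \frac{2}{0 + 1}\right) - 26\right) \left(5 - 10\right) 119207 = \left(\left(4 + 6 + \frac{2}{1}\right) - 26\right) \left(-5\right) 119207 = \left(\left(4 + 6 + 2 \cdot 1\right) - 26\right) \left(-5\right) 119207 = \left(\left(4 + 6 + 2\right) - 26\right) \left(-5\right) 119207 = \left(12 - 26\right) \left(-5\right) 119207 = \left(-14\right) \left(-5\right) 119207 = 70 \cdot 119207 = 8344490$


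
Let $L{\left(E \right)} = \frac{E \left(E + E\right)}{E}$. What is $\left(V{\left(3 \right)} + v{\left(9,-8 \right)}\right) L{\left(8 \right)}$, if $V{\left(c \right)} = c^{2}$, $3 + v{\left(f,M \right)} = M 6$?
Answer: $-672$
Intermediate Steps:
$v{\left(f,M \right)} = -3 + 6 M$ ($v{\left(f,M \right)} = -3 + M 6 = -3 + 6 M$)
$L{\left(E \right)} = 2 E$ ($L{\left(E \right)} = \frac{E 2 E}{E} = \frac{2 E^{2}}{E} = 2 E$)
$\left(V{\left(3 \right)} + v{\left(9,-8 \right)}\right) L{\left(8 \right)} = \left(3^{2} + \left(-3 + 6 \left(-8\right)\right)\right) 2 \cdot 8 = \left(9 - 51\right) 16 = \left(-42\right) 16 = -672$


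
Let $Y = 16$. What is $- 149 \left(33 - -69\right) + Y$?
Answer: $-15182$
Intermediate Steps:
$- 149 \left(33 - -69\right) + Y = - 149 \left(33 - -69\right) + 16 = - 149 \left(33 + 69\right) + 16 = \left(-149\right) 102 + 16 = -15198 + 16 = -15182$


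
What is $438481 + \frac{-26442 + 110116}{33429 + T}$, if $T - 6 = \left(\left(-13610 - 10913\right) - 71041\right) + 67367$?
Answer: $\frac{1148423576}{2619} \approx 4.385 \cdot 10^{5}$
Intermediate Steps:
$T = -28191$ ($T = 6 + \left(\left(\left(-13610 - 10913\right) - 71041\right) + 67367\right) = 6 + \left(\left(-24523 - 71041\right) + 67367\right) = 6 + \left(-95564 + 67367\right) = 6 - 28197 = -28191$)
$438481 + \frac{-26442 + 110116}{33429 + T} = 438481 + \frac{-26442 + 110116}{33429 - 28191} = 438481 + \frac{83674}{5238} = 438481 + 83674 \cdot \frac{1}{5238} = 438481 + \frac{41837}{2619} = \frac{1148423576}{2619}$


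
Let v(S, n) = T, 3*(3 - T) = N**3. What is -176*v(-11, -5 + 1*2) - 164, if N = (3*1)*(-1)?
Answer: -2276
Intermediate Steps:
N = -3 (N = 3*(-1) = -3)
T = 12 (T = 3 - 1/3*(-3)**3 = 3 - 1/3*(-27) = 3 + 9 = 12)
v(S, n) = 12
-176*v(-11, -5 + 1*2) - 164 = -176*12 - 164 = -2112 - 164 = -2276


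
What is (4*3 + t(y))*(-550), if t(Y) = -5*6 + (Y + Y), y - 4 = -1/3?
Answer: 17600/3 ≈ 5866.7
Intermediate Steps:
y = 11/3 (y = 4 - 1/3 = 4 - 1*⅓ = 4 - ⅓ = 11/3 ≈ 3.6667)
t(Y) = -30 + 2*Y
(4*3 + t(y))*(-550) = (4*3 + (-30 + 2*(11/3)))*(-550) = (12 + (-30 + 22/3))*(-550) = (12 - 68/3)*(-550) = -32/3*(-550) = 17600/3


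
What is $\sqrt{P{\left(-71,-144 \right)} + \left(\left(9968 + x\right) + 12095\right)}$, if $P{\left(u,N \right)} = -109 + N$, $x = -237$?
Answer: $3 \sqrt{2397} \approx 146.88$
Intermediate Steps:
$\sqrt{P{\left(-71,-144 \right)} + \left(\left(9968 + x\right) + 12095\right)} = \sqrt{\left(-109 - 144\right) + \left(\left(9968 - 237\right) + 12095\right)} = \sqrt{-253 + \left(9731 + 12095\right)} = \sqrt{-253 + 21826} = \sqrt{21573} = 3 \sqrt{2397}$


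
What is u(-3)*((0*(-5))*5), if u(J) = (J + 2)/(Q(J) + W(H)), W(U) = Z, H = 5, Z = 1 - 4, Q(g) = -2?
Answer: 0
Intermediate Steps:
Z = -3
W(U) = -3
u(J) = -2/5 - J/5 (u(J) = (J + 2)/(-2 - 3) = (2 + J)/(-5) = (2 + J)*(-1/5) = -2/5 - J/5)
u(-3)*((0*(-5))*5) = (-2/5 - 1/5*(-3))*((0*(-5))*5) = (-2/5 + 3/5)*(0*5) = (1/5)*0 = 0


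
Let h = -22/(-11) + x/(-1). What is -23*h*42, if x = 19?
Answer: 16422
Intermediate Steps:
h = -17 (h = -22/(-11) + 19/(-1) = -22*(-1/11) + 19*(-1) = 2 - 19 = -17)
-23*h*42 = -23*(-17)*42 = 391*42 = 16422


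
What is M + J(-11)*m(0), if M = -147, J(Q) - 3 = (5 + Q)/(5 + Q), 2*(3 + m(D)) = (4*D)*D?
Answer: -159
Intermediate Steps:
m(D) = -3 + 2*D² (m(D) = -3 + ((4*D)*D)/2 = -3 + (4*D²)/2 = -3 + 2*D²)
J(Q) = 4 (J(Q) = 3 + (5 + Q)/(5 + Q) = 3 + 1 = 4)
M + J(-11)*m(0) = -147 + 4*(-3 + 2*0²) = -147 + 4*(-3 + 2*0) = -147 + 4*(-3 + 0) = -147 + 4*(-3) = -147 - 12 = -159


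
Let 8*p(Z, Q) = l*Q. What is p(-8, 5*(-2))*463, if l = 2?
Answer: -2315/2 ≈ -1157.5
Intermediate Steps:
p(Z, Q) = Q/4 (p(Z, Q) = (2*Q)/8 = Q/4)
p(-8, 5*(-2))*463 = ((5*(-2))/4)*463 = ((¼)*(-10))*463 = -5/2*463 = -2315/2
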